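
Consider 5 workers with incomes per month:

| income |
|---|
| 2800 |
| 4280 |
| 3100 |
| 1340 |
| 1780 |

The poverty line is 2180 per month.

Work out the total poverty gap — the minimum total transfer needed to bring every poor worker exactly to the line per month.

Below z: 1340, 1780 (q = 2 of N = 5).
Individual gaps: 2180−1340 = 840; 2180−1780 = 400.
Aggregate gap = 1240.

1240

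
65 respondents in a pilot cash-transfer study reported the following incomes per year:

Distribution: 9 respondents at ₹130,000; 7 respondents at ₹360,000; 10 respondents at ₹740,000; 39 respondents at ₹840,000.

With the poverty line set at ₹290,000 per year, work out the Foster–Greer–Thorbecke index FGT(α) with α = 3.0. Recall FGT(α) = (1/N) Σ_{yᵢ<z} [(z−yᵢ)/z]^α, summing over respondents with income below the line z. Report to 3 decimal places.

0.023

Below the line: 9×₹130,000 (q = 9 of N = 65).
Normalized shortfalls: (290000−130000)/290000 = 0.5517 (×9).
Raised to α = 3.0: 0.16794 (×9).
Sum = 1.511501; FGT(3.0) = 1.511501 / 65 = 0.023.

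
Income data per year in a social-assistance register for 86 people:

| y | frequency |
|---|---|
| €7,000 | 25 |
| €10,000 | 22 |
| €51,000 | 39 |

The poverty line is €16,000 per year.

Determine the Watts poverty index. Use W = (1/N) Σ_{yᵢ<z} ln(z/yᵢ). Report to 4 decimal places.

0.3605

Below the line: 25×€7,000, 22×€10,000 (q = 47 of N = 86).
Log shortfalls: ln(16000/7000) = 0.8267 (×25); ln(16000/10000) = 0.4700 (×22).
W = 31.007044 / 86 = 0.3605.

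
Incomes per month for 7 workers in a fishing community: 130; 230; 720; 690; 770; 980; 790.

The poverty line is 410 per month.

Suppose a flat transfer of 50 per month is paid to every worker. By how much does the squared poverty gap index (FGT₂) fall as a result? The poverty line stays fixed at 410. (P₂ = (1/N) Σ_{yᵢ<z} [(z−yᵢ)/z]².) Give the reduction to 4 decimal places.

Before: below the line — 130, 230; squared poverty gap index (FGT₂) = 0.094162.
After the 50 transfer: below the line — 180, 280; squared poverty gap index (FGT₂) = 0.059318.
Reduction = 0.094162 − 0.059318 = 0.0348.

0.0348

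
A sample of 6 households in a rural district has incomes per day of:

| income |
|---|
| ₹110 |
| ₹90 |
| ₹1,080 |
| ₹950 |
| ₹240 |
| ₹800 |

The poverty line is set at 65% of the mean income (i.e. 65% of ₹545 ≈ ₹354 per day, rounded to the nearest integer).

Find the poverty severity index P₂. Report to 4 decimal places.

Below z: ₹90, ₹110, ₹240 (q = 3 of N = 6).
Gap ratios (z−y)/z: (354−90)/354 = 0.7458; (354−110)/354 = 0.6893; (354−240)/354 = 0.3220.
Squared: 0.5562; 0.4751; 0.1037.
Sum = 1.134955; P₂ = 1.134955 / 6 = 0.1892.

0.1892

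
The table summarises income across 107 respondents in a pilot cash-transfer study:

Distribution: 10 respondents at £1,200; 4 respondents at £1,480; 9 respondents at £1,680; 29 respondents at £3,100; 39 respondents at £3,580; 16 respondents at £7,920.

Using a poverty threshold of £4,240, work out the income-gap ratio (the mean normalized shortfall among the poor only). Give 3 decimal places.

Below z: 10×£1,200, 4×£1,480, 9×£1,680, 29×£3,100, 39×£3,580 (q = 91 of N = 107).
Relative gaps: 0.7170 (×10), 0.6509 (×4), 0.6038 (×9), 0.2689 (×29), 0.1557 (×39); sum = 29.075472.
The income-gap ratio divides by q (the poor only): 29.075472 / 91 = 0.320.

0.320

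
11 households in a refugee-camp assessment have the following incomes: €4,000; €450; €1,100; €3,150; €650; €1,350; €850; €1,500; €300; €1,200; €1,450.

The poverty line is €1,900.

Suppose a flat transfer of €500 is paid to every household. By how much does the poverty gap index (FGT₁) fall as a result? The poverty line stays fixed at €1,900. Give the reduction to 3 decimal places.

0.208

Before: below the line — €300, €450, €650, €850, €1,100, €1,200, €1,350, €1,450, €1,500; poverty gap index (FGT₁) = 0.39474.
After the €500 transfer: below the line — €800, €950, €1,150, €1,350, €1,600, €1,700, €1,850; poverty gap index (FGT₁) = 0.18660.
Reduction = 0.39474 − 0.18660 = 0.208.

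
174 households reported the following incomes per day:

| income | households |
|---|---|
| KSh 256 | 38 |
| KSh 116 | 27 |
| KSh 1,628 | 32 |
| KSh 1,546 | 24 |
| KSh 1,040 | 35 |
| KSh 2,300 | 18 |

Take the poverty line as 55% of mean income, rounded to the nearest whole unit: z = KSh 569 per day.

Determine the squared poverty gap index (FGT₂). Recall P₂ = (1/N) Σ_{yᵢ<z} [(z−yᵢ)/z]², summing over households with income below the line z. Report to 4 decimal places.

Below the line: 27×KSh 116, 38×KSh 256 (q = 65 of N = 174).
Normalized shortfalls: (569−116)/569 = 0.7961 (×27); (569−256)/569 = 0.5501 (×38).
Squared: 0.6338 (×27); 0.3026 (×38).
Sum = 28.612047; P₂ = 28.612047 / 174 = 0.1644.

0.1644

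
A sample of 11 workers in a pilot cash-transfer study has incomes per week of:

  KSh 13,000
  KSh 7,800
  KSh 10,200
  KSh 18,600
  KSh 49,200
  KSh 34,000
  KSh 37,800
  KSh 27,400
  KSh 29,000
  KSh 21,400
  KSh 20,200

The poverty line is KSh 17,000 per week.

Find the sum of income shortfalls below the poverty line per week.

Incomes under z: KSh 7,800, KSh 10,200, KSh 13,000 (q = 3 of N = 11).
Individual gaps: 17000−7800 = 9200; 17000−10200 = 6800; 17000−13000 = 4000.
Aggregate gap = KSh 20,000.

KSh 20,000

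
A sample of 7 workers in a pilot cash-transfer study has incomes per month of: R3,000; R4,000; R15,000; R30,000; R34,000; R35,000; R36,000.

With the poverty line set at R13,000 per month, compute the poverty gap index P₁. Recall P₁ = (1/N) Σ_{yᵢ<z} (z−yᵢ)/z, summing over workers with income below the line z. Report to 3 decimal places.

Incomes under z: R3,000, R4,000 (q = 2 of N = 7).
Gap ratios (z−y)/z: (13000−3000)/13000 = 0.7692; (13000−4000)/13000 = 0.6923.
Σ = 1.461538. Dividing by the full population N = 7 gives P₁ = 0.209.

0.209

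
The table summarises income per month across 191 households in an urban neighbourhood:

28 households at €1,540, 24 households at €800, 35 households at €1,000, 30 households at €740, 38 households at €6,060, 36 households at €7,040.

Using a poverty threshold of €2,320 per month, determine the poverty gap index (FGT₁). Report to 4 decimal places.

0.3428

Below the line: 30×€740, 24×€800, 35×€1,000, 28×€1,540 (q = 117 of N = 191).
Gap ratios (z−y)/z: (2320−740)/2320 = 0.6810 (×30); (2320−800)/2320 = 0.6552 (×24); (2320−1000)/2320 = 0.5690 (×35); (2320−1540)/2320 = 0.3362 (×28).
Σ = 65.482759. Dividing by the full population N = 191 gives P₁ = 0.3428.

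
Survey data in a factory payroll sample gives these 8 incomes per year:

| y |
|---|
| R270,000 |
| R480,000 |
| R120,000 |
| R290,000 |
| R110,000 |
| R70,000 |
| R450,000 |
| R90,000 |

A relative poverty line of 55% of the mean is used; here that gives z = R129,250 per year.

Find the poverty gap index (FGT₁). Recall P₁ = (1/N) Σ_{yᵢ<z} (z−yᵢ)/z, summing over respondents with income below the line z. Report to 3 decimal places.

Incomes under z: R70,000, R90,000, R110,000, R120,000 (q = 4 of N = 8).
Relative gaps: (129250−70000)/129250 = 0.4584; (129250−90000)/129250 = 0.3037; (129250−110000)/129250 = 0.1489; (129250−120000)/129250 = 0.0716.
Σ = 0.982592. Dividing by the full population N = 8 gives P₁ = 0.123.

0.123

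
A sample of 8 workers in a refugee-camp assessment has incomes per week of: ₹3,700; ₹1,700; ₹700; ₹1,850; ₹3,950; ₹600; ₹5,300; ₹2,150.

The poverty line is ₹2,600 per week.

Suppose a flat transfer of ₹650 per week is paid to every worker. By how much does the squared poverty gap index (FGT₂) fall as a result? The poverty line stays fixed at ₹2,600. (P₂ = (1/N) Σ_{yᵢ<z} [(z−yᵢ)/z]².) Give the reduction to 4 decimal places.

Before: below the line — ₹600, ₹700, ₹1,700, ₹1,850, ₹2,150; squared poverty gap index (FGT₂) = 0.169841.
After the ₹650 transfer: below the line — ₹1,250, ₹1,350, ₹2,350, ₹2,500; squared poverty gap index (FGT₂) = 0.063933.
Reduction = 0.169841 − 0.063933 = 0.1059.

0.1059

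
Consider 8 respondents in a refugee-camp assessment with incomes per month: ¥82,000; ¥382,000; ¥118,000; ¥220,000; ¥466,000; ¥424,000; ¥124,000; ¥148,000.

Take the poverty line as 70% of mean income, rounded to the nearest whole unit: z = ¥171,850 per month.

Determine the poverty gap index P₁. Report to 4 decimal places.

0.1567

Poor units: ¥82,000, ¥118,000, ¥124,000, ¥148,000 (q = 4 of N = 8).
Relative gaps: (171850−82000)/171850 = 0.5228; (171850−118000)/171850 = 0.3134; (171850−124000)/171850 = 0.2784; (171850−148000)/171850 = 0.1388.
Sum of shortfalls = 1.253419; P₁ averages over all N: 1.253419 / 8 = 0.1567.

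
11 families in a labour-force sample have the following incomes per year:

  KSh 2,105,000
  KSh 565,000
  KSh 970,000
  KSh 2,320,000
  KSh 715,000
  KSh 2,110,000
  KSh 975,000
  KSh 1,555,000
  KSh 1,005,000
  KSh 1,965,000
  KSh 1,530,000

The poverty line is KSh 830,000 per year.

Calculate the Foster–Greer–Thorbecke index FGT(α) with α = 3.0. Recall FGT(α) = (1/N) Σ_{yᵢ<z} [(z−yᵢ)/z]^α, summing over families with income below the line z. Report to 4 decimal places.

0.0032

Below the line: KSh 565,000, KSh 715,000 (q = 2 of N = 11).
Gap ratios (z−y)/z: (830000−565000)/830000 = 0.3193; (830000−715000)/830000 = 0.1386.
Raised to α = 3.0: 0.03255; 0.00266.
Sum = 0.035206; FGT(3.0) = 0.035206 / 11 = 0.0032.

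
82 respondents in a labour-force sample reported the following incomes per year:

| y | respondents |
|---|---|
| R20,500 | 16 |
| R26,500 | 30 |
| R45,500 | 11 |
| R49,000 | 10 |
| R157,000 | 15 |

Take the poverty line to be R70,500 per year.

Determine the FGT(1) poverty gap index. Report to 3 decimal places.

Below the line: 16×R20,500, 30×R26,500, 11×R45,500, 10×R49,000 (q = 67 of N = 82).
Shortfall ratios: (70500−20500)/70500 = 0.7092 (×16); (70500−26500)/70500 = 0.6241 (×30); (70500−45500)/70500 = 0.3546 (×11); (70500−49000)/70500 = 0.3050 (×10).
Sum of shortfalls = 37.021277; P₁ averages over all N: 37.021277 / 82 = 0.451.

0.451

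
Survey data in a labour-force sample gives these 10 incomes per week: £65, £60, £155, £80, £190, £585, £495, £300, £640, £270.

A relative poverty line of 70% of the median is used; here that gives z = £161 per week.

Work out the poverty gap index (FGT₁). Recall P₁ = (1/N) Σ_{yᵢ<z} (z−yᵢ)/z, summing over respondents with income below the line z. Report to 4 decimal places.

Poor units: £60, £65, £80, £155 (q = 4 of N = 10).
Normalized shortfalls: (161−60)/161 = 0.6273; (161−65)/161 = 0.5963; (161−80)/161 = 0.5031; (161−155)/161 = 0.0373.
Sum of shortfalls = 1.763975; P₁ averages over all N: 1.763975 / 10 = 0.1764.

0.1764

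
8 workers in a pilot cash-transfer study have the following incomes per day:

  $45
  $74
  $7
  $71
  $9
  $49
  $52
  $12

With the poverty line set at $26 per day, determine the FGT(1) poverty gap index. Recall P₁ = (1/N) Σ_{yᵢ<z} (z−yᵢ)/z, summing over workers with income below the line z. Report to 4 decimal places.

0.2404

Below the line: $7, $9, $12 (q = 3 of N = 8).
Gap ratios (z−y)/z: (26−7)/26 = 0.7308; (26−9)/26 = 0.6538; (26−12)/26 = 0.5385.
Σ = 1.923077. Dividing by the full population N = 8 gives P₁ = 0.2404.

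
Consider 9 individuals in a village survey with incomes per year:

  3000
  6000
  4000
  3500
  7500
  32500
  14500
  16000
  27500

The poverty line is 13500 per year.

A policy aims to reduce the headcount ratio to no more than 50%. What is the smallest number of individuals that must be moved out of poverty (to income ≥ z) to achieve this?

Currently q = 5 of N = 9 are below the line (H = 0.556).
A headcount ratio of at most 50% allows at most ⌊0.50 × 9⌋ = 4 poor individuals.
So at least 5 − 4 = 1 must be lifted.

1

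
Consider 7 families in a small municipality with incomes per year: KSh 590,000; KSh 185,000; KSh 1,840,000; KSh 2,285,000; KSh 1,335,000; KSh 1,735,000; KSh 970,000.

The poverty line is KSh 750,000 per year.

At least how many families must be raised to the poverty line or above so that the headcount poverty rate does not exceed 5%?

Currently q = 2 of N = 7 are below the line (H = 0.286).
A headcount ratio of at most 5% allows at most ⌊0.05 × 7⌋ = 0 poor families.
So at least 2 − 0 = 2 must be lifted.

2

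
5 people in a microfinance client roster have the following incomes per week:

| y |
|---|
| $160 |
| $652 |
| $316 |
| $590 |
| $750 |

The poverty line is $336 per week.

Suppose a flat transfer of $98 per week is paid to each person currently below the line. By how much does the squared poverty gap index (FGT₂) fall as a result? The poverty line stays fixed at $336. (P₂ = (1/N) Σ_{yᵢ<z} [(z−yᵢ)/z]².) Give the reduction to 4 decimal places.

0.0448

Before: below the line — $160, $316; squared poverty gap index (FGT₂) = 0.055584.
After the $98 transfer: below the line — $258; squared poverty gap index (FGT₂) = 0.010778.
Reduction = 0.055584 − 0.010778 = 0.0448.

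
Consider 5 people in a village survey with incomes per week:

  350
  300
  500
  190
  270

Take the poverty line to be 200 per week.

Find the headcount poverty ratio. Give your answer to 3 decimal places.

1 of the 5 people have income below 200.
H = 1/5 = 0.200.

0.200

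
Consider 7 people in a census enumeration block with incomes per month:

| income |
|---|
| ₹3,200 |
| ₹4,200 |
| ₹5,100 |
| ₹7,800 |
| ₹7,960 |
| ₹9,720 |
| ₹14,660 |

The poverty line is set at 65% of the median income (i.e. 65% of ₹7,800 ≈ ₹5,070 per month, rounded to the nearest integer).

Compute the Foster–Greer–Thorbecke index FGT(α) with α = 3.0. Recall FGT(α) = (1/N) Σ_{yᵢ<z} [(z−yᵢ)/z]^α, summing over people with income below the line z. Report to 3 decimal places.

Below the line: ₹3,200, ₹4,200 (q = 2 of N = 7).
Shortfall ratios: (5070−3200)/5070 = 0.3688; (5070−4200)/5070 = 0.1716.
Raised to α = 3.0: 0.05018; 0.00505.
Sum = 0.055229; FGT(3.0) = 0.055229 / 7 = 0.008.

0.008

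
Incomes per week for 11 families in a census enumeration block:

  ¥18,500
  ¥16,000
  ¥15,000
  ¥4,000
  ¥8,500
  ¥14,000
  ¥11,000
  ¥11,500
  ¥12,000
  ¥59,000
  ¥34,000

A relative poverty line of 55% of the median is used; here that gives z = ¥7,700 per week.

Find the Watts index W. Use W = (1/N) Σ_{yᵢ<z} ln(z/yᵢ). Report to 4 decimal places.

0.0595

Below the line: ¥4,000 (q = 1 of N = 11).
Log shortfalls: ln(7700/4000) = 0.6549.
W = 0.654926 / 11 = 0.0595.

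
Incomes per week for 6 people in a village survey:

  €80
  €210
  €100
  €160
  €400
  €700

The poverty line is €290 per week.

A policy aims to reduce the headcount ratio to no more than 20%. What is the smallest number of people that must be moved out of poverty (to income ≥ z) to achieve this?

Currently q = 4 of N = 6 are below the line (H = 0.667).
A headcount ratio of at most 20% allows at most ⌊0.20 × 6⌋ = 1 poor people.
So at least 4 − 1 = 3 must be lifted.

3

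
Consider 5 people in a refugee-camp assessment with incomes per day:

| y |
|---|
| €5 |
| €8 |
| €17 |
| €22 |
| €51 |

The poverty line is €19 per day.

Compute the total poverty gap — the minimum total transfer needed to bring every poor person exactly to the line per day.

Incomes under z: €5, €8, €17 (q = 3 of N = 5).
Individual gaps: 19−5 = 14; 19−8 = 11; 19−17 = 2.
Aggregate gap = €27.

€27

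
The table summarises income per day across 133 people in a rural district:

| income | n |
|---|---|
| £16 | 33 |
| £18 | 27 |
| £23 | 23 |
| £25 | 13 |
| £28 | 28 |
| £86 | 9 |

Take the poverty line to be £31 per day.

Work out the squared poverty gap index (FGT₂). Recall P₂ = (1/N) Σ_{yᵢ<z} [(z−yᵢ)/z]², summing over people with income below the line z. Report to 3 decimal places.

Poor units: 33×£16, 27×£18, 23×£23, 13×£25, 28×£28 (q = 124 of N = 133).
Gap ratios (z−y)/z: (31−16)/31 = 0.4839 (×33); (31−18)/31 = 0.4194 (×27); (31−23)/31 = 0.2581 (×23); (31−25)/31 = 0.1935 (×13); (31−28)/31 = 0.0968 (×28).
Squared: 0.2341 (×33); 0.1759 (×27); 0.0666 (×23); 0.0375 (×13); 0.0094 (×28).
Sum = 14.755463; P₂ = 14.755463 / 133 = 0.111.

0.111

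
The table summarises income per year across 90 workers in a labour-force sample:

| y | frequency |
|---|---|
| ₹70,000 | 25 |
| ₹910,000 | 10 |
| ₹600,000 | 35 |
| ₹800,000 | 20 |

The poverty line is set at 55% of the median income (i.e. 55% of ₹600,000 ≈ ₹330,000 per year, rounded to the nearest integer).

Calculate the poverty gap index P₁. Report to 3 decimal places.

0.219

Below z: 25×₹70,000 (q = 25 of N = 90).
Shortfall ratios: (330000−70000)/330000 = 0.7879 (×25).
Sum of shortfalls = 19.696970; P₁ averages over all N: 19.696970 / 90 = 0.219.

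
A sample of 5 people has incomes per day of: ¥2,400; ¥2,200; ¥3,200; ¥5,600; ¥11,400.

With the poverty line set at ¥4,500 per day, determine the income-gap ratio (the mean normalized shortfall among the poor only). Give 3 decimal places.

0.422

Below the line: ¥2,200, ¥2,400, ¥3,200 (q = 3 of N = 5).
Relative gaps: 0.5111, 0.4667, 0.2889; sum = 1.266667.
The income-gap ratio divides by q (the poor only): 1.266667 / 3 = 0.422.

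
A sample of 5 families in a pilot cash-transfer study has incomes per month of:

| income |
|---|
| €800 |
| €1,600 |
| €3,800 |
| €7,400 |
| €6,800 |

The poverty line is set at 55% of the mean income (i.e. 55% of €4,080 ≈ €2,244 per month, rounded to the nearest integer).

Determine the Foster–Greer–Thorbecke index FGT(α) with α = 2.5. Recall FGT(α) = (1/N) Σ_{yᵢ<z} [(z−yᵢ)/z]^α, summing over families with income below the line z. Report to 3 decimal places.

0.075

Incomes under z: €800, €1,600 (q = 2 of N = 5).
Normalized shortfalls: (2244−800)/2244 = 0.6435; (2244−1600)/2244 = 0.2870.
Raised to α = 2.5: 0.33217; 0.04412.
Sum = 0.376293; FGT(2.5) = 0.376293 / 5 = 0.075.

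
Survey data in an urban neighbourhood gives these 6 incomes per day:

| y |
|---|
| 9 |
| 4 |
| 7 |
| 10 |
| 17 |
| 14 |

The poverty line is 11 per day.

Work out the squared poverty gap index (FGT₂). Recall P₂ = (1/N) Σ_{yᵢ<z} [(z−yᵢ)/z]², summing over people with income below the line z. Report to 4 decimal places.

0.0964

Poor units: 4, 7, 9, 10 (q = 4 of N = 6).
Gap ratios (z−y)/z: (11−4)/11 = 0.6364; (11−7)/11 = 0.3636; (11−9)/11 = 0.1818; (11−10)/11 = 0.0909.
Squared: 0.4050; 0.1322; 0.0331; 0.0083.
Sum = 0.578512; P₂ = 0.578512 / 6 = 0.0964.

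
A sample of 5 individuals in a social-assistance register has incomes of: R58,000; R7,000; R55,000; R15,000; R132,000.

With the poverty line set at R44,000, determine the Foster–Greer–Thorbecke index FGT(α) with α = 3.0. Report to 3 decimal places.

Below the line: R7,000, R15,000 (q = 2 of N = 5).
Gap ratios (z−y)/z: (44000−7000)/44000 = 0.8409; (44000−15000)/44000 = 0.6591.
Raised to α = 3.0: 0.59463; 0.28631.
Sum = 0.880940; FGT(3.0) = 0.880940 / 5 = 0.176.

0.176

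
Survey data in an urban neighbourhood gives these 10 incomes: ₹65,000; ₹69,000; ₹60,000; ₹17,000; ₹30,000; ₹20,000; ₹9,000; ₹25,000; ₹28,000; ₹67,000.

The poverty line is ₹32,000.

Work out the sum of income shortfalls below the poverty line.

Below the line: ₹9,000, ₹17,000, ₹20,000, ₹25,000, ₹28,000, ₹30,000 (q = 6 of N = 10).
Individual gaps: 32000−9000 = 23000; 32000−17000 = 15000; 32000−20000 = 12000; 32000−25000 = 7000; 32000−28000 = 4000; 32000−30000 = 2000.
Aggregate gap = ₹63,000.

₹63,000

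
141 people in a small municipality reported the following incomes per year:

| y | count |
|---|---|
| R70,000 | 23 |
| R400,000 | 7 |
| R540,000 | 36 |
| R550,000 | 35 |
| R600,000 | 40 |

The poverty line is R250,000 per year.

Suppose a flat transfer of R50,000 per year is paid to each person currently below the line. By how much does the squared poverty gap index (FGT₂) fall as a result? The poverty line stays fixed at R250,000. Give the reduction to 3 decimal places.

Before: below the line — 23×R70,000; squared poverty gap index (FGT₂) = 0.08456.
After the R50,000 transfer: below the line — 23×R120,000; squared poverty gap index (FGT₂) = 0.04411.
Reduction = 0.08456 − 0.04411 = 0.040.

0.040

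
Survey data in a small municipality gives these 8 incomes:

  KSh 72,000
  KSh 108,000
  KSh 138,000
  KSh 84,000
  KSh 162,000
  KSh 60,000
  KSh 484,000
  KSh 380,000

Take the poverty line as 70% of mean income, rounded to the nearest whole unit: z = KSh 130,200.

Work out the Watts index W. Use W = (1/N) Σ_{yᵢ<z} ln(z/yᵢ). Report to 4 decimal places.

Below the line: KSh 60,000, KSh 72,000, KSh 84,000, KSh 108,000 (q = 4 of N = 8).
Log shortfalls: ln(130200/60000) = 0.7747; ln(130200/72000) = 0.5924; ln(130200/84000) = 0.4383; ln(130200/108000) = 0.1869.
W = 1.992328 / 8 = 0.2490.

0.2490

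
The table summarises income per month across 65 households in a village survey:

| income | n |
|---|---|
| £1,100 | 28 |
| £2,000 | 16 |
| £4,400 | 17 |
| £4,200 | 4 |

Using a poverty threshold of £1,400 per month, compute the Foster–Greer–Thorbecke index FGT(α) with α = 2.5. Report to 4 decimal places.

Below the line: 28×£1,100 (q = 28 of N = 65).
Gap ratios (z−y)/z: (1400−1100)/1400 = 0.2143 (×28).
Raised to α = 2.5: 0.02126 (×28).
Sum = 0.595170; FGT(2.5) = 0.595170 / 65 = 0.0092.

0.0092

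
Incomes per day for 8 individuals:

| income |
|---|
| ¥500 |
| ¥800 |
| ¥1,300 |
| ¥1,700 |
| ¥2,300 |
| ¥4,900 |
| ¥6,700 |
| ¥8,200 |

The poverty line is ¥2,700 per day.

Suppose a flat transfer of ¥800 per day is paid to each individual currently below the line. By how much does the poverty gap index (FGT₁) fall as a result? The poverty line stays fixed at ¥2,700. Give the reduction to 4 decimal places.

0.1667

Before: below the line — ¥500, ¥800, ¥1,300, ¥1,700, ¥2,300; poverty gap index (FGT₁) = 0.319444.
After the ¥800 transfer: below the line — ¥1,300, ¥1,600, ¥2,100, ¥2,500; poverty gap index (FGT₁) = 0.152778.
Reduction = 0.319444 − 0.152778 = 0.1667.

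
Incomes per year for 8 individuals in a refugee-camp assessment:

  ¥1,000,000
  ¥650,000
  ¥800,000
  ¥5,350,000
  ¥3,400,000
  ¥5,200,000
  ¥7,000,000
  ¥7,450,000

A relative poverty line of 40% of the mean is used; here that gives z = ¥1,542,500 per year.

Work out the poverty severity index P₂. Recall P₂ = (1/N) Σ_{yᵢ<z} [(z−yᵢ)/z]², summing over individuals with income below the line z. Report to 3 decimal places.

0.086

Poor units: ¥650,000, ¥800,000, ¥1,000,000 (q = 3 of N = 8).
Relative gaps: (1542500−650000)/1542500 = 0.5786; (1542500−800000)/1542500 = 0.4814; (1542500−1000000)/1542500 = 0.3517.
Squared: 0.3348; 0.2317; 0.1237.
Sum = 0.690188; P₂ = 0.690188 / 8 = 0.086.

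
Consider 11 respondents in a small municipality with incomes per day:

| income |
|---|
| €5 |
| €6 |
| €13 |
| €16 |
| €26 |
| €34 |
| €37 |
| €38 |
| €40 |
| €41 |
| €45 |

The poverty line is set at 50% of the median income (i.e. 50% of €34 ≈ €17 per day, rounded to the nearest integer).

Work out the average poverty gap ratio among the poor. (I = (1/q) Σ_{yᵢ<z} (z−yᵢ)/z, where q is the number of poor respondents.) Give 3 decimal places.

0.412

Poor units: €5, €6, €13, €16 (q = 4 of N = 11).
Relative gaps: 0.7059, 0.6471, 0.2353, 0.0588; sum = 1.647059.
I averages over the q = 4 poor units only: 1.647059 / 4 = 0.412.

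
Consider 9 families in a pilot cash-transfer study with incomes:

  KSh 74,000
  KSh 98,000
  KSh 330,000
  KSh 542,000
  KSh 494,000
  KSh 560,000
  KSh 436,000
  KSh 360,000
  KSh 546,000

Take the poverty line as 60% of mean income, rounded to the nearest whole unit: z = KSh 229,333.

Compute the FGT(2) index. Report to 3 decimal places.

0.087

Incomes under z: KSh 74,000, KSh 98,000 (q = 2 of N = 9).
Normalized shortfalls: (229333−74000)/229333 = 0.6773; (229333−98000)/229333 = 0.5727.
Squared: 0.4588; 0.3280.
Sum = 0.786725; P₂ = 0.786725 / 9 = 0.087.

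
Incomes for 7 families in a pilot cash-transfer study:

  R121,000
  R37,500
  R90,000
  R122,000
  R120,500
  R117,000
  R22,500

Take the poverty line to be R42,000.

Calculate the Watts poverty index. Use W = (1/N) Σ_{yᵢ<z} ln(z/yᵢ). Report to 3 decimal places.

Incomes under z: R22,500, R37,500 (q = 2 of N = 7).
ln(z/y) terms: ln(42000/22500) = 0.6242; ln(42000/37500) = 0.1133.
W = 0.737483 / 7 = 0.105.

0.105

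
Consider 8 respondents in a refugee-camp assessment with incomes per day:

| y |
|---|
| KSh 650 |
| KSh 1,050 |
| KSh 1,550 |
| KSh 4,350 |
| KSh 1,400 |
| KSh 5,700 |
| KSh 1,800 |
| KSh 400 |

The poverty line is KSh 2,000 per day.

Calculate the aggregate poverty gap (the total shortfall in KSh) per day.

Incomes under z: KSh 400, KSh 650, KSh 1,050, KSh 1,400, KSh 1,550, KSh 1,800 (q = 6 of N = 8).
Individual gaps: 2000−400 = 1600; 2000−650 = 1350; 2000−1050 = 950; 2000−1400 = 600; 2000−1550 = 450; 2000−1800 = 200.
Aggregate gap = KSh 5,150.

KSh 5,150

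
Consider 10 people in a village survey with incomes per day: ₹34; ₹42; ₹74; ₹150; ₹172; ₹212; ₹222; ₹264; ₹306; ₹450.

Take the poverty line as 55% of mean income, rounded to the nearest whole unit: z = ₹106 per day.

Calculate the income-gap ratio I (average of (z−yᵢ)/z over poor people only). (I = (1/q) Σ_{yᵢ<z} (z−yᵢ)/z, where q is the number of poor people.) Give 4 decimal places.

0.5283

Below the line: ₹34, ₹42, ₹74 (q = 3 of N = 10).
Relative gaps: 0.6792, 0.6038, 0.3019; sum = 1.584906.
The income-gap ratio divides by q (the poor only): 1.584906 / 3 = 0.5283.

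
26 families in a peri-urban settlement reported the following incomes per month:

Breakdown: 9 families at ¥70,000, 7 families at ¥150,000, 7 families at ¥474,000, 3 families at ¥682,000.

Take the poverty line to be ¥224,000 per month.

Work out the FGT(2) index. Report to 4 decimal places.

Poor units: 9×¥70,000, 7×¥150,000 (q = 16 of N = 26).
Shortfall ratios: (224000−70000)/224000 = 0.6875 (×9); (224000−150000)/224000 = 0.3304 (×7).
Squared: 0.4727 (×9); 0.1091 (×7).
Sum = 5.017857; P₂ = 5.017857 / 26 = 0.1930.

0.1930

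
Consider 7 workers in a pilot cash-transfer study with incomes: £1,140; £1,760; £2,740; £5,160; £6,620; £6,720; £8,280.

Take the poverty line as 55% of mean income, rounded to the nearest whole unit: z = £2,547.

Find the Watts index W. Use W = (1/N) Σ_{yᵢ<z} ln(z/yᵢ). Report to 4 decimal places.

0.1676

Below z: £1,140, £1,760 (q = 2 of N = 7).
ln(z/y) terms: ln(2547/1140) = 0.8039; ln(2547/1760) = 0.3696.
W = 1.173490 / 7 = 0.1676.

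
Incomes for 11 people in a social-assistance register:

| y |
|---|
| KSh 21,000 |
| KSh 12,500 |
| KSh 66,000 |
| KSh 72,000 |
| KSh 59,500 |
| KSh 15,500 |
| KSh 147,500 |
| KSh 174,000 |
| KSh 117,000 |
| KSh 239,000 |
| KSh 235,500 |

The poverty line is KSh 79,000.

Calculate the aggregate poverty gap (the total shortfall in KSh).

KSh 227,500

Poor units: KSh 12,500, KSh 15,500, KSh 21,000, KSh 59,500, KSh 66,000, KSh 72,000 (q = 6 of N = 11).
Individual gaps: 79000−12500 = 66500; 79000−15500 = 63500; 79000−21000 = 58000; 79000−59500 = 19500; 79000−66000 = 13000; 79000−72000 = 7000.
Aggregate gap = KSh 227,500.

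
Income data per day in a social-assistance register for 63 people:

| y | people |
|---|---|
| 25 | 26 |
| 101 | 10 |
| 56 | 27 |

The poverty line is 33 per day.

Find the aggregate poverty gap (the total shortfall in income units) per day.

208

Below z: 26×25 (q = 26 of N = 63).
Individual gaps: 26×(33−25) = 208.
Aggregate gap = 208.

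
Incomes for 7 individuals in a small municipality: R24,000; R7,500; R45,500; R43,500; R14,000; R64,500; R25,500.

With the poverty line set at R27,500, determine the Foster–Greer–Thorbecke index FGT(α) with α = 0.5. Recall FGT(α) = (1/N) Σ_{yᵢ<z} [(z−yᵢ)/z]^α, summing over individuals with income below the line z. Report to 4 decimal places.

0.3114

Poor units: R7,500, R14,000, R24,000, R25,500 (q = 4 of N = 7).
Gap ratios (z−y)/z: (27500−7500)/27500 = 0.7273; (27500−14000)/27500 = 0.4909; (27500−24000)/27500 = 0.1273; (27500−25500)/27500 = 0.0727.
Raised to α = 0.5: 0.85280; 0.70065; 0.35675; 0.26968.
Sum = 2.179885; FGT(0.5) = 2.179885 / 7 = 0.3114.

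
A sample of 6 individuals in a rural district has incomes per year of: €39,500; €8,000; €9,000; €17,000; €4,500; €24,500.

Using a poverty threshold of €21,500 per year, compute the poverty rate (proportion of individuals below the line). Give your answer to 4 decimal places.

4 of the 6 individuals have income below €21,500.
H = 4/6 = 0.6667.

0.6667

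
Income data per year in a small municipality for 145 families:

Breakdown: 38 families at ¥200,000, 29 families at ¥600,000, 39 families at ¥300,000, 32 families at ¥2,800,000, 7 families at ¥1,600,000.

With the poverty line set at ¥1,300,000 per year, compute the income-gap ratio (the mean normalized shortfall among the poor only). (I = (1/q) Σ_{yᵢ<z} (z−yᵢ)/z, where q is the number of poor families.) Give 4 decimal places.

Below z: 38×¥200,000, 39×¥300,000, 29×¥600,000 (q = 106 of N = 145).
Shortfall ratios (z−y)/z: 0.8462 (×38), 0.7692 (×39), 0.5385 (×29); sum = 77.769231.
I averages over the q = 106 poor units only: 77.769231 / 106 = 0.7337.

0.7337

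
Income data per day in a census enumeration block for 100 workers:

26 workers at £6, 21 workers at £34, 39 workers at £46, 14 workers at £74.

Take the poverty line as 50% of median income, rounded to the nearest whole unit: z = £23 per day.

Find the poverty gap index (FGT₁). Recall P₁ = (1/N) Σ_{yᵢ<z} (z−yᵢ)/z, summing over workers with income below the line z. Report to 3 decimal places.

Below the line: 26×£6 (q = 26 of N = 100).
Normalized shortfalls: (23−6)/23 = 0.7391 (×26).
Sum of shortfalls = 19.217391; P₁ averages over all N: 19.217391 / 100 = 0.192.

0.192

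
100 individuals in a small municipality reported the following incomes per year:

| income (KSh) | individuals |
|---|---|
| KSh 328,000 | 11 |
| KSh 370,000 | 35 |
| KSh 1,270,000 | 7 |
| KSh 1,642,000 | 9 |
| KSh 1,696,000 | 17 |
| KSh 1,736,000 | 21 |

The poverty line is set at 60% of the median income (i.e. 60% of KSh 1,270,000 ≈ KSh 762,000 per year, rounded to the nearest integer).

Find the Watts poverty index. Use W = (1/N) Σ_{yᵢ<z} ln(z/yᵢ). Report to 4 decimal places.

Incomes under z: 11×KSh 328,000, 35×KSh 370,000 (q = 46 of N = 100).
ln(z/y) terms: ln(762000/328000) = 0.8429 (×11); ln(762000/370000) = 0.7224 (×35).
W = 34.557787 / 100 = 0.3456.

0.3456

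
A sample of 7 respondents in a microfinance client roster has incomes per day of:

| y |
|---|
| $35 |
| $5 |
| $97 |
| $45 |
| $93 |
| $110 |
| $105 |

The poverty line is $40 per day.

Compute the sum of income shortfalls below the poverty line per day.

$40

Poor units: $5, $35 (q = 2 of N = 7).
Individual gaps: 40−5 = 35; 40−35 = 5.
Aggregate gap = $40.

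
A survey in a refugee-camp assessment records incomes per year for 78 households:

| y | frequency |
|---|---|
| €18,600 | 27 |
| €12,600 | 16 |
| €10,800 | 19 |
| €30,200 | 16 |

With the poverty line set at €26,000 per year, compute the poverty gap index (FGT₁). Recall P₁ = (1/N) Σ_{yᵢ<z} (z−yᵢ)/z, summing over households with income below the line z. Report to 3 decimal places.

0.347

Poor units: 19×€10,800, 16×€12,600, 27×€18,600 (q = 62 of N = 78).
Relative gaps: (26000−10800)/26000 = 0.5846 (×19); (26000−12600)/26000 = 0.5154 (×16); (26000−18600)/26000 = 0.2846 (×27).
Sum of shortfalls = 27.038462; P₁ averages over all N: 27.038462 / 78 = 0.347.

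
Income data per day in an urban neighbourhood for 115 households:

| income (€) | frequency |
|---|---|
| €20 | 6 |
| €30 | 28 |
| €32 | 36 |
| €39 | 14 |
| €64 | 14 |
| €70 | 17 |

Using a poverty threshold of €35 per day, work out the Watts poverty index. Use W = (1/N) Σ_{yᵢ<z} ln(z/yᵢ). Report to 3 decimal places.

0.095

Incomes under z: 6×€20, 28×€30, 36×€32 (q = 70 of N = 115).
Log gaps: ln(35/20) = 0.5596 (×6); ln(35/30) = 0.1542 (×28); ln(35/32) = 0.0896 (×36).
W = 10.899951 / 115 = 0.095.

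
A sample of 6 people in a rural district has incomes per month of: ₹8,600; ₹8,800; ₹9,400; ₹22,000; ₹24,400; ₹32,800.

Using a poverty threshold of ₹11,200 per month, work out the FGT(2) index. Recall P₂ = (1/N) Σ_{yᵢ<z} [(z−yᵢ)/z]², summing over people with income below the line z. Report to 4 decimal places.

0.0209

Below the line: ₹8,600, ₹8,800, ₹9,400 (q = 3 of N = 6).
Normalized shortfalls: (11200−8600)/11200 = 0.2321; (11200−8800)/11200 = 0.2143; (11200−9400)/11200 = 0.1607.
Squared: 0.0539; 0.0459; 0.0258.
Sum = 0.125638; P₂ = 0.125638 / 6 = 0.0209.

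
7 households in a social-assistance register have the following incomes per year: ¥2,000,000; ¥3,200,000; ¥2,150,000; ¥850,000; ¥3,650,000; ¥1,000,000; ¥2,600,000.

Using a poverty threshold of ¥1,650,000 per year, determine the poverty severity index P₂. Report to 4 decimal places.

Poor units: ¥850,000, ¥1,000,000 (q = 2 of N = 7).
Normalized shortfalls: (1650000−850000)/1650000 = 0.4848; (1650000−1000000)/1650000 = 0.3939.
Squared: 0.2351; 0.1552.
Sum = 0.390266; P₂ = 0.390266 / 7 = 0.0558.

0.0558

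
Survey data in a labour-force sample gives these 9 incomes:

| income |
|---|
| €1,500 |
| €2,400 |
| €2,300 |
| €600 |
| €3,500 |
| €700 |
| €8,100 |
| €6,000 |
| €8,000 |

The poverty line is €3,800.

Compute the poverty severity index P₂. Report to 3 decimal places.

0.227

Below z: €600, €700, €1,500, €2,300, €2,400, €3,500 (q = 6 of N = 9).
Relative gaps: (3800−600)/3800 = 0.8421; (3800−700)/3800 = 0.8158; (3800−1500)/3800 = 0.6053; (3800−2300)/3800 = 0.3947; (3800−2400)/3800 = 0.3684; (3800−3500)/3800 = 0.0789.
Squared: 0.7091; 0.6655; 0.3663; 0.1558; 0.1357; 0.0062.
Sum = 2.038781; P₂ = 2.038781 / 9 = 0.227.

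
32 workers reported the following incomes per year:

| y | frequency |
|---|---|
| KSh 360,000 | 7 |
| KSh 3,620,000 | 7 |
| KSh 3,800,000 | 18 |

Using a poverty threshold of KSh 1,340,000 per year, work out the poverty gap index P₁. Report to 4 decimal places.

Below the line: 7×KSh 360,000 (q = 7 of N = 32).
Gap ratios (z−y)/z: (1340000−360000)/1340000 = 0.7313 (×7).
Sum of shortfalls = 5.119403; P₁ averages over all N: 5.119403 / 32 = 0.1600.

0.1600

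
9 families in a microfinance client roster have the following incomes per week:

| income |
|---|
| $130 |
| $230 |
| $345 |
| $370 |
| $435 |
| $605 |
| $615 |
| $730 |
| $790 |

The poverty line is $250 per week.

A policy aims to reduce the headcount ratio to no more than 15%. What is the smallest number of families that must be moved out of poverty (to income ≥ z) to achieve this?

1

2 of the 9 families are poor, so H = 2/9 = 0.222.
A headcount ratio of at most 15% allows at most ⌊0.15 × 9⌋ = 1 poor families.
So at least 2 − 1 = 1 must be lifted.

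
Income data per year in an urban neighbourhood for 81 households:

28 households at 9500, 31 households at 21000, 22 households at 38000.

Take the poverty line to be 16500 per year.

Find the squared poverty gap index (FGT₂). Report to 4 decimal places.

Below the line: 28×9500 (q = 28 of N = 81).
Shortfall ratios: (16500−9500)/16500 = 0.4242 (×28).
Squared: 0.1800 (×28).
Sum = 5.039486; P₂ = 5.039486 / 81 = 0.0622.

0.0622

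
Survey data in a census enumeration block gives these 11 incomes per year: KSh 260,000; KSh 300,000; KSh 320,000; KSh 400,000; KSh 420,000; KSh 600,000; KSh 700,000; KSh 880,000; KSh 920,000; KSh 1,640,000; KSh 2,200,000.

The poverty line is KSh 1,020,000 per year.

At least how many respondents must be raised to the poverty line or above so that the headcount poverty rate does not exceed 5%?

9

Currently q = 9 of N = 11 are below the line (H = 0.818).
A headcount ratio of at most 5% allows at most ⌊0.05 × 11⌋ = 0 poor respondents.
So at least 9 − 0 = 9 must be lifted.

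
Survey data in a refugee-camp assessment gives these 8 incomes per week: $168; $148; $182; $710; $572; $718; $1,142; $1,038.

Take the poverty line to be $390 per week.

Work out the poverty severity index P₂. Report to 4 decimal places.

Incomes under z: $148, $168, $182 (q = 3 of N = 8).
Shortfall ratios: (390−148)/390 = 0.6205; (390−168)/390 = 0.5692; (390−182)/390 = 0.5333.
Squared: 0.3850; 0.3240; 0.2844.
Sum = 0.993504; P₂ = 0.993504 / 8 = 0.1242.

0.1242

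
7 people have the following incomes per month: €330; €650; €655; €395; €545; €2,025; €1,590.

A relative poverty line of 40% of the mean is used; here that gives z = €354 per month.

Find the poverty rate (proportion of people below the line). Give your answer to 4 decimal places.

1 of the 7 people have income below €354.
H = 1/7 = 0.1429.

0.1429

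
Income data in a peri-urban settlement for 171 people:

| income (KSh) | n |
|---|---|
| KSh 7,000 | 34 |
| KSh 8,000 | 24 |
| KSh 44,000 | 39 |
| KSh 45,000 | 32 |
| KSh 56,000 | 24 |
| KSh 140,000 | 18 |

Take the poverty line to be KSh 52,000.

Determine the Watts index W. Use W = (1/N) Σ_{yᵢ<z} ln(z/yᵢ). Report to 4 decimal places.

0.7266

Poor units: 34×KSh 7,000, 24×KSh 8,000, 39×KSh 44,000, 32×KSh 45,000 (q = 129 of N = 171).
Log gaps: ln(52000/7000) = 2.0053 (×34); ln(52000/8000) = 1.8718 (×24); ln(52000/44000) = 0.1671 (×39); ln(52000/45000) = 0.1446 (×32).
W = 124.246302 / 171 = 0.7266.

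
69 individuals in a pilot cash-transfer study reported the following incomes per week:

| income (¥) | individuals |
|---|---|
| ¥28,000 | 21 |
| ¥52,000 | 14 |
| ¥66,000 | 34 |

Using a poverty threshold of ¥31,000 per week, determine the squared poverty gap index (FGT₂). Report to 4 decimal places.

Incomes under z: 21×¥28,000 (q = 21 of N = 69).
Shortfall ratios: (31000−28000)/31000 = 0.0968 (×21).
Squared: 0.0094 (×21).
Sum = 0.196670; P₂ = 0.196670 / 69 = 0.0029.

0.0029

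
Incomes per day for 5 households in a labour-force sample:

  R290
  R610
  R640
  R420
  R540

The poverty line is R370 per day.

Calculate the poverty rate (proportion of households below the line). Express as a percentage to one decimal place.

20.0%

1 of the 5 households have income below R370.
H = 1/5 = 20.0%.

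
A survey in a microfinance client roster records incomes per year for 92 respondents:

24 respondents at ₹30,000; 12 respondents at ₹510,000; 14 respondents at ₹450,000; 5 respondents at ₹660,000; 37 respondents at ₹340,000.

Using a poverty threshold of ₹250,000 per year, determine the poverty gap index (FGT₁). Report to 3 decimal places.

Below z: 24×₹30,000 (q = 24 of N = 92).
Shortfall ratios: (250000−30000)/250000 = 0.8800 (×24).
Σ = 21.120000. Dividing by the full population N = 92 gives P₁ = 0.230.

0.230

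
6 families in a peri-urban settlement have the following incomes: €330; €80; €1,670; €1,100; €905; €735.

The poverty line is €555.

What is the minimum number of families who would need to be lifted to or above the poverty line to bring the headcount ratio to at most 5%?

2

2 of the 6 families are poor, so H = 2/6 = 0.333.
A headcount ratio of at most 5% allows at most ⌊0.05 × 6⌋ = 0 poor families.
So at least 2 − 0 = 2 must be lifted.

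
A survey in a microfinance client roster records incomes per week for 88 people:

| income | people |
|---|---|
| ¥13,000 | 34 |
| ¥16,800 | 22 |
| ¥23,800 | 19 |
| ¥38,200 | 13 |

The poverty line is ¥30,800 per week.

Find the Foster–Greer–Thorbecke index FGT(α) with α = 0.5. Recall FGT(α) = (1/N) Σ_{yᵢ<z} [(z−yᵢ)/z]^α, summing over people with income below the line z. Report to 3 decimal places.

Below z: 34×¥13,000, 22×¥16,800, 19×¥23,800 (q = 75 of N = 88).
Gap ratios (z−y)/z: (30800−13000)/30800 = 0.5779 (×34); (30800−16800)/30800 = 0.4545 (×22); (30800−23800)/30800 = 0.2273 (×19).
Raised to α = 0.5: 0.76021 (×34); 0.67420 (×22); 0.47673 (×19).
Sum = 49.737495; FGT(0.5) = 49.737495 / 88 = 0.565.

0.565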